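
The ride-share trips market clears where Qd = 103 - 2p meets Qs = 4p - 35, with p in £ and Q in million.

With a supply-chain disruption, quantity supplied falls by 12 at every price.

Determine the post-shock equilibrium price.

25

Original equilibrium: 103 - 2p = 4p - 35 gives 138 = 6p, so p = 23 and Q = 57.
After the shift, demand is Qd = 103 - 2p and supply is Qs = 4p - 47.
Clearing the new market: 103 - 2p = 4p - 47, so p = 25 and Q = 53.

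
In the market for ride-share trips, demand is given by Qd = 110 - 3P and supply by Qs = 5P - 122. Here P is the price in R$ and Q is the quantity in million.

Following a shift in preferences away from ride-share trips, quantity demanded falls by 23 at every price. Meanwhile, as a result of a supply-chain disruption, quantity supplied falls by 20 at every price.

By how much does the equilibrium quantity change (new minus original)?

-21.875

Original equilibrium: 110 - 3P = 5P - 122 gives 232 = 8P, so P = 29 and Q = 23.
After the shift, demand is Qd = 87 - 3P and supply is Qs = 5P - 142.
New equilibrium: 87 - 3P = 5P - 142 ⇒ 229 = 8P ⇒ P = 28.625, Q = 1.125.
ΔQ = 1.125 − 23 = -21.875.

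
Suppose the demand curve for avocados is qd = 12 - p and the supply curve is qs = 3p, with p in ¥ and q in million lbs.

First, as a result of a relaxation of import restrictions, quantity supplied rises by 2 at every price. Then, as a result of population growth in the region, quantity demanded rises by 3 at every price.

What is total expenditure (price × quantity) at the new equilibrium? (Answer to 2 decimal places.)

38.19

Solve the original market: 12 - p = 3p, hence p = 3 and q = 9.
The shock moves the curves to qd = 15 - p and qs = 3p + 2.
Equate the new curves: 15 - p = 3p + 2, giving 13 = 4p, p = 3.25, q = 11.75.
New expenditure = 3.25 × 11.75 = 38.19.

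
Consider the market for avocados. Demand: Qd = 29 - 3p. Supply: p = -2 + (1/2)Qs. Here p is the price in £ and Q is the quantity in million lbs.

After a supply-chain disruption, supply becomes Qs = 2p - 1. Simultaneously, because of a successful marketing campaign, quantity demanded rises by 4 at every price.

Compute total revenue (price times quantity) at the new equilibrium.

Initially, 29 - 3p = 2p + 4, so 25 = 5p and p = 5, Q = 14.
After the shift, demand is Qd = 33 - 3p and supply is Qs = 2p - 1.
Setting them equal: 33 - 3p = 2p - 1 → 34 = 5p, so p = 6.8 and Q = 12.6.
New expenditure = 6.8 × 12.6 = 85.68.

85.68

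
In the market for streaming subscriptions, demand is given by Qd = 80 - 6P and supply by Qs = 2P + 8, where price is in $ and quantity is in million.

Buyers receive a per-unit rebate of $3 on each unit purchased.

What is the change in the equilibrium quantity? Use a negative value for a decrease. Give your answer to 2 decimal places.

Initially, 80 - 6P = 2P + 8, so 72 = 8P and P = 9, Q = 26.
Since buyers' out-of-pocket price is the market price minus the rebate, the effective demand curve becomes Qd = 98 - 6P.
Clearing the new market: 98 - 6P = 2P + 8, so P = 11.25 and Q = 30.5.
ΔQ = 30.5 − 26 = +4.50.

+4.50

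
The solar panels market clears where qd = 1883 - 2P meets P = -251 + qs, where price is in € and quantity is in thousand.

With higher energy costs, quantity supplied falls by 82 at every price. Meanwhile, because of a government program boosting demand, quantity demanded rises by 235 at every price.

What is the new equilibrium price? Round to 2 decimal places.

Solve the original market: 1883 - 2P = P + 251, hence P = 544 and q = 795.
The new curves are qd = 2118 - 2P (demand) and qs = P + 169 (supply).
New equilibrium: 2118 - 2P = P + 169 ⇒ 1949 = 3P ⇒ P = 1949/3 ≈ 649.6667, q = 2456/3 ≈ 818.6667.

649.67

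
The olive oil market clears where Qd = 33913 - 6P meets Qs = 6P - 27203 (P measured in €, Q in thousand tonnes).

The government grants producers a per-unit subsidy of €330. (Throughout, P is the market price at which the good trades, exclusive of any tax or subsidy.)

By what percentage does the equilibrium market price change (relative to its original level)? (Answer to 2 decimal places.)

Initially, 33913 - 6P = 6P - 27203, so 61116 = 12P and P = 5093, Q = 3355.
Since sellers receive the price plus the subsidy, the effective supply curve becomes Qs = 6P - 25223.
Equate the new curves: 33913 - 6P = 6P - 25223, giving 59136 = 12P, P = 4928, Q = 4345.
%ΔP = (4928 − 5093) / 5093 × 100 = -3.24%.

-3.24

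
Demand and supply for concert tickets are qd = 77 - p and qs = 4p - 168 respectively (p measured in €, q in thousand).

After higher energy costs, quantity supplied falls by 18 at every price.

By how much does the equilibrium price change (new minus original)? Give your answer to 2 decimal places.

+3.60

Solve the original market: 77 - p = 4p - 168, hence p = 49 and q = 28.
The shock moves the curves to qd = 77 - p and qs = 4p - 186.
Clearing the new market: 77 - p = 4p - 186, so p = 52.6 and q = 24.4.
Δp = 52.6 − 49 = +3.60.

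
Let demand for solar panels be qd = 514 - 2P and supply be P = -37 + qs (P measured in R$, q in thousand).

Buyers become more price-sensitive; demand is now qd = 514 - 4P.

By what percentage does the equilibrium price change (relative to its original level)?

-40

Original equilibrium: 514 - 2P = P + 37 gives 477 = 3P, so P = 159 and q = 196.
The new curves are qd = 514 - 4P (demand) and qs = P + 37 (supply).
Clearing the new market: 514 - 4P = P + 37, so P = 95.4 and q = 132.4.
%ΔP = (95.4 − 159) / 159 × 100 = -40%.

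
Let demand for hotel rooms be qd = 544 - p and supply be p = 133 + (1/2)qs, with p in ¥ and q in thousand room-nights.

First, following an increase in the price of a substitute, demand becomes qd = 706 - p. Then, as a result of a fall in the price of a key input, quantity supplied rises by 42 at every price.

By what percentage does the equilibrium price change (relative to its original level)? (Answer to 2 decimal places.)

+14.81

Initially, 544 - p = 2p - 266, so 810 = 3p and p = 270, q = 274.
The new curves are qd = 706 - p (demand) and qs = 2p - 224 (supply).
Clearing the new market: 706 - p = 2p - 224, so p = 310 and q = 396.
%Δp = (310 − 270) / 270 × 100 = +14.81%.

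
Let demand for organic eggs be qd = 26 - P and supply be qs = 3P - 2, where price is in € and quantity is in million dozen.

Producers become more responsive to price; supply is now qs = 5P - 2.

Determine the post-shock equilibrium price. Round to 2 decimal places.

4.67

Before the shock: 26 - P = 3P - 2 ⇒ 28 = 4P ⇒ P = 7, q = 19.
The new curves are qd = 26 - P (demand) and qs = 5P - 2 (supply).
New equilibrium: 26 - P = 5P - 2 ⇒ 28 = 6P ⇒ P = 14/3 ≈ 4.6667, q = 64/3 ≈ 21.3333.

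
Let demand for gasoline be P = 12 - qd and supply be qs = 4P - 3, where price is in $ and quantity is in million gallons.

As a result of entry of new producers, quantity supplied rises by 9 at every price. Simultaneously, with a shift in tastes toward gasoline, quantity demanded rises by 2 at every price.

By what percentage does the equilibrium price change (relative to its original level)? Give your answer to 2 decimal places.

Solve the original market: 12 - P = 4P - 3, hence P = 3 and q = 9.
The shock moves the curves to qd = 14 - P and qs = 4P + 6.
Equate the new curves: 14 - P = 4P + 6, giving 8 = 5P, P = 1.6, q = 12.4.
%ΔP = (1.6 − 3) / 3 × 100 = -46.67%.

-46.67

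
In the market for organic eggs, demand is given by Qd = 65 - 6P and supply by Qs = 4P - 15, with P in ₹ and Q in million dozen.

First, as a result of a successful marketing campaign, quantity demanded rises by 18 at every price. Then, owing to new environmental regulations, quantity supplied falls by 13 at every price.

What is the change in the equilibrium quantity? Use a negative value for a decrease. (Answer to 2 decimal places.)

Initially, 65 - 6P = 4P - 15, so 80 = 10P and P = 8, Q = 17.
After the shift, demand is Qd = 83 - 6P and supply is Qs = 4P - 28.
Equate the new curves: 83 - 6P = 4P - 28, giving 111 = 10P, P = 11.1, Q = 16.4.
ΔQ = 16.4 − 17 = -0.60.

-0.60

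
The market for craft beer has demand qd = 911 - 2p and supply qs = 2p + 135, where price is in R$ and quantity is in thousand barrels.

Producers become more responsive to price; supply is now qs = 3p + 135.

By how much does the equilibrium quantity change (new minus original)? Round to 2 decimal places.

+77.60

Before the shock: 911 - 2p = 2p + 135 ⇒ 776 = 4p ⇒ p = 194, q = 523.
With the change applied: demand qd = 911 - 2p, supply qs = 3p + 135.
Equate the new curves: 911 - 2p = 3p + 135, giving 776 = 5p, p = 155.2, q = 600.6.
Δq = 600.6 − 523 = +77.60.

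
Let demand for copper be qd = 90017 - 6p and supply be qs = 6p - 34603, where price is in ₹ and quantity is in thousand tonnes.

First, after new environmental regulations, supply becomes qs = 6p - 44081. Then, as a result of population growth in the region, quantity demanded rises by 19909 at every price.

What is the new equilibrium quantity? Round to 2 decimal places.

Initially, 90017 - 6p = 6p - 34603, so 124620 = 12p and p = 10385, q = 27707.
The shock moves the curves to qd = 109926 - 6p and qs = 6p - 44081.
Setting them equal: 109926 - 6p = 6p - 44081 → 154007 = 12p, so p = 154007/12 ≈ 12833.9167 and q = 32922.5.

32922.50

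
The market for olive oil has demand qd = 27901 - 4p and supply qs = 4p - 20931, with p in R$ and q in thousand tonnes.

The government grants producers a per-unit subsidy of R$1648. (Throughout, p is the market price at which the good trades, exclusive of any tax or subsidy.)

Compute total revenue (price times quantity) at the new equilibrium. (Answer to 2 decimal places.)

35803680.00

Before the shock: 27901 - 4p = 4p - 20931 ⇒ 48832 = 8p ⇒ p = 6104, q = 3485.
Since sellers receive the price plus the subsidy, the effective supply curve becomes qs = 4p - 14339.
Equate the new curves: 27901 - 4p = 4p - 14339, giving 42240 = 8p, p = 5280, q = 6781.
New expenditure = 5280 × 6781 = 35803680.00.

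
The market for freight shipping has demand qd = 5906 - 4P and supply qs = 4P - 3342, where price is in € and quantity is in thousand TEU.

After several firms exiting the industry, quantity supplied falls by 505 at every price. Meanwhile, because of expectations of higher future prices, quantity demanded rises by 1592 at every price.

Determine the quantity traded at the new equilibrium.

Initially, 5906 - 4P = 4P - 3342, so 9248 = 8P and P = 1156, q = 1282.
The shock moves the curves to qd = 7498 - 4P and qs = 4P - 3847.
Clearing the new market: 7498 - 4P = 4P - 3847, so P = 1418.125 and q = 1825.5.

1825.5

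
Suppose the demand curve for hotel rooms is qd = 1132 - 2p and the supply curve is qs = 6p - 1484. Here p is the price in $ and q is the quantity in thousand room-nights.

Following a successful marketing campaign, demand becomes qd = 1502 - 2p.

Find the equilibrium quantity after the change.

Before the shock: 1132 - 2p = 6p - 1484 ⇒ 2616 = 8p ⇒ p = 327, q = 478.
With the change applied: demand qd = 1502 - 2p, supply qs = 6p - 1484.
Clearing the new market: 1502 - 2p = 6p - 1484, so p = 373.25 and q = 755.5.

755.5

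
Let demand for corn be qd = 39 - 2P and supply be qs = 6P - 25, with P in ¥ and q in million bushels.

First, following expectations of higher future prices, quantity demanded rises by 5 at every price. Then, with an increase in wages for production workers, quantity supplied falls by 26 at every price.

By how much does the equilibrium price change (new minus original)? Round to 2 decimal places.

Solve the original market: 39 - 2P = 6P - 25, hence P = 8 and q = 23.
The shock moves the curves to qd = 44 - 2P and qs = 6P - 51.
Equate the new curves: 44 - 2P = 6P - 51, giving 95 = 8P, P = 11.875, q = 20.25.
ΔP = 11.875 − 8 = +3.88.

+3.88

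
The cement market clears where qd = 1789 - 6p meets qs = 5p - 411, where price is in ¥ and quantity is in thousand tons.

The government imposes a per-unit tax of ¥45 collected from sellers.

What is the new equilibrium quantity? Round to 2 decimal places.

Before the shock: 1789 - 6p = 5p - 411 ⇒ 2200 = 11p ⇒ p = 200, q = 589.
Since sellers keep the price net of the tax, the effective supply curve becomes qs = 5p - 636.
Setting them equal: 1789 - 6p = 5p - 636 → 2425 = 11p, so p = 2425/11 ≈ 220.4545 and q = 5129/11 ≈ 466.2727.

466.27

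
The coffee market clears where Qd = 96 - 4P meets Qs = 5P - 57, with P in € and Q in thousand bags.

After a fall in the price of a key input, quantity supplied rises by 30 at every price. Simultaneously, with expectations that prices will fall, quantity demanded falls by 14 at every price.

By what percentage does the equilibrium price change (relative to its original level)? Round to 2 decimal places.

-28.76

Before the shock: 96 - 4P = 5P - 57 ⇒ 153 = 9P ⇒ P = 17, Q = 28.
The new curves are Qd = 82 - 4P (demand) and Qs = 5P - 27 (supply).
Clearing the new market: 82 - 4P = 5P - 27, so P = 109/9 ≈ 12.1111 and Q = 302/9 ≈ 33.5556.
%ΔP = (12.1111 − 17) / 17 × 100 = -28.76%.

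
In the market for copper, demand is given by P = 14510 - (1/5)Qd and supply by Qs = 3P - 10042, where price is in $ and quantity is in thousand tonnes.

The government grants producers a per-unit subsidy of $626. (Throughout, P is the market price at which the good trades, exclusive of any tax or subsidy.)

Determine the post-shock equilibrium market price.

Before the shock: 72550 - 5P = 3P - 10042 ⇒ 82592 = 8P ⇒ P = 10324, Q = 20930.
Since sellers receive the price plus the subsidy, the effective supply curve becomes Qs = 3P - 8164.
Setting them equal: 72550 - 5P = 3P - 8164 → 80714 = 8P, so P = 10089.25 and Q = 22103.75.

10089.25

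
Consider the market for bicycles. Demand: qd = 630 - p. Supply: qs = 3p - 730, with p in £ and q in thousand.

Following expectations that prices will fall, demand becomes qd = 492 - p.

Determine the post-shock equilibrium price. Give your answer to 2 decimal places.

305.50

Before the shock: 630 - p = 3p - 730 ⇒ 1360 = 4p ⇒ p = 340, q = 290.
The new curves are qd = 492 - p (demand) and qs = 3p - 730 (supply).
Clearing the new market: 492 - p = 3p - 730, so p = 305.5 and q = 186.5.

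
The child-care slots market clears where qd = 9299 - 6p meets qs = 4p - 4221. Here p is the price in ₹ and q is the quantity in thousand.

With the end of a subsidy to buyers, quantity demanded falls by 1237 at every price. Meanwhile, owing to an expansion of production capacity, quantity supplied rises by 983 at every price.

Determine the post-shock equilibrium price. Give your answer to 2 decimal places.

Initially, 9299 - 6p = 4p - 4221, so 13520 = 10p and p = 1352, q = 1187.
The shock moves the curves to qd = 8062 - 6p and qs = 4p - 3238.
Clearing the new market: 8062 - 6p = 4p - 3238, so p = 1130 and q = 1282.

1130.00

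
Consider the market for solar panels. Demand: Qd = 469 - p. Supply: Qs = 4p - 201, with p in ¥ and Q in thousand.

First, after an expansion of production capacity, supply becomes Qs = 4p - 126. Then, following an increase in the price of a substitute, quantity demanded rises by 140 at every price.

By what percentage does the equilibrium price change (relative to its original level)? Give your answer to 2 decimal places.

+9.70

Initially, 469 - p = 4p - 201, so 670 = 5p and p = 134, Q = 335.
The shock moves the curves to Qd = 609 - p and Qs = 4p - 126.
Equate the new curves: 609 - p = 4p - 126, giving 735 = 5p, p = 147, Q = 462.
%Δp = (147 − 134) / 134 × 100 = +9.70%.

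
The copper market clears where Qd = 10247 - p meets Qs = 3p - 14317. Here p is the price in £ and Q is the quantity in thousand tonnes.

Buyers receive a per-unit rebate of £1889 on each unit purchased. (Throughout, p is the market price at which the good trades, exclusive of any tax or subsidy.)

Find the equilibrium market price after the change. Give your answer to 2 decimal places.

6613.25

Before the shock: 10247 - p = 3p - 14317 ⇒ 24564 = 4p ⇒ p = 6141, Q = 4106.
Since buyers' out-of-pocket price is the market price minus the rebate, the effective demand curve becomes Qd = 12136 - p.
Setting them equal: 12136 - p = 3p - 14317 → 26453 = 4p, so p = 6613.25 and Q = 5522.75.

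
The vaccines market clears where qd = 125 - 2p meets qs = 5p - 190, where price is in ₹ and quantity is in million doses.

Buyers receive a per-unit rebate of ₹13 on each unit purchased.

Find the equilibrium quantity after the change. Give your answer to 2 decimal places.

53.57

Solve the original market: 125 - 2p = 5p - 190, hence p = 45 and q = 35.
Since buyers' out-of-pocket price is the market price minus the rebate, the effective demand curve becomes qd = 151 - 2p.
Setting them equal: 151 - 2p = 5p - 190 → 341 = 7p, so p = 341/7 ≈ 48.7143 and q = 375/7 ≈ 53.5714.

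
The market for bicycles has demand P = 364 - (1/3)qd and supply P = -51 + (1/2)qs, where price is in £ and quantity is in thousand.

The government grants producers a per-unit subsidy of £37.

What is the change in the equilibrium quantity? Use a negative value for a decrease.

Original equilibrium: 1092 - 3P = 2P + 102 gives 990 = 5P, so P = 198 and q = 498.
Since sellers receive the price plus the subsidy, the effective supply curve becomes qs = 2P + 176.
Setting them equal: 1092 - 3P = 2P + 176 → 916 = 5P, so P = 183.2 and q = 542.4.
Δq = 542.4 − 498 = +44.4.

+44.4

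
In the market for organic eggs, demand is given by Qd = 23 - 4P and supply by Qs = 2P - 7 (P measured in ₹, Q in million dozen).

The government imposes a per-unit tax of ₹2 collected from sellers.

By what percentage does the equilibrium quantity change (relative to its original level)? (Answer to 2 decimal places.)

Initially, 23 - 4P = 2P - 7, so 30 = 6P and P = 5, Q = 3.
Since sellers keep the price net of the tax, the effective supply curve becomes Qs = 2P - 11.
Setting them equal: 23 - 4P = 2P - 11 → 34 = 6P, so P = 17/3 ≈ 5.6667 and Q = 1/3 ≈ 0.3333.
%ΔQ = (0.3333 − 3) / 3 × 100 = -88.89%.

-88.89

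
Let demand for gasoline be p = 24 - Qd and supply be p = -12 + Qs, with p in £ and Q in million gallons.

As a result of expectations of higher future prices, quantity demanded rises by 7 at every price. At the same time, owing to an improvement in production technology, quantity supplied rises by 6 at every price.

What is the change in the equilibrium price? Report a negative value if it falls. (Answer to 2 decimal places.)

Initially, 24 - p = p + 12, so 12 = 2p and p = 6, Q = 18.
With the change applied: demand Qd = 31 - p, supply Qs = p + 18.
New equilibrium: 31 - p = p + 18 ⇒ 13 = 2p ⇒ p = 6.5, Q = 24.5.
Δp = 6.5 − 6 = +0.50.

+0.50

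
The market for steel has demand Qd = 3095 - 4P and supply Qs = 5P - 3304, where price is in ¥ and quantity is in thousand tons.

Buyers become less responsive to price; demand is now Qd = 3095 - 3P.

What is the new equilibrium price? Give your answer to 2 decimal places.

799.88

Before the shock: 3095 - 4P = 5P - 3304 ⇒ 6399 = 9P ⇒ P = 711, Q = 251.
The shock moves the curves to Qd = 3095 - 3P and Qs = 5P - 3304.
Equate the new curves: 3095 - 3P = 5P - 3304, giving 6399 = 8P, P = 799.875, Q = 695.375.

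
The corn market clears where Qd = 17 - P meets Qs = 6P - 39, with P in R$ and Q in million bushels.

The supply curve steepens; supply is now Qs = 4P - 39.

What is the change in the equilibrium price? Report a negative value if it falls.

+3.2

Initially, 17 - P = 6P - 39, so 56 = 7P and P = 8, Q = 9.
After the shift, demand is Qd = 17 - P and supply is Qs = 4P - 39.
Clearing the new market: 17 - P = 4P - 39, so P = 11.2 and Q = 5.8.
ΔP = 11.2 − 8 = +3.2.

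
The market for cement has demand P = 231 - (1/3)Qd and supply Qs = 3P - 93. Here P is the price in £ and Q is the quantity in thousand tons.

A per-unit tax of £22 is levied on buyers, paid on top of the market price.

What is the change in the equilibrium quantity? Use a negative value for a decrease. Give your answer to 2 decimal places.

Before the shock: 693 - 3P = 3P - 93 ⇒ 786 = 6P ⇒ P = 131, Q = 300.
Since buyers pay the price plus the tax, the effective demand curve becomes Qd = 627 - 3P.
New equilibrium: 627 - 3P = 3P - 93 ⇒ 720 = 6P ⇒ P = 120, Q = 267.
ΔQ = 267 − 300 = -33.00.

-33.00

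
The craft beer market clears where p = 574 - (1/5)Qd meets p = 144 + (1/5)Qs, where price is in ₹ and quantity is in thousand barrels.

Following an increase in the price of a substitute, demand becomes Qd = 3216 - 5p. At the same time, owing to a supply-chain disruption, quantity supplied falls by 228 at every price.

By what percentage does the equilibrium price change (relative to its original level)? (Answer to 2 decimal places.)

Original equilibrium: 2870 - 5p = 5p - 720 gives 3590 = 10p, so p = 359 and Q = 1075.
The new curves are Qd = 3216 - 5p (demand) and Qs = 5p - 948 (supply).
New equilibrium: 3216 - 5p = 5p - 948 ⇒ 4164 = 10p ⇒ p = 416.4, Q = 1134.
%Δp = (416.4 − 359) / 359 × 100 = +15.99%.

+15.99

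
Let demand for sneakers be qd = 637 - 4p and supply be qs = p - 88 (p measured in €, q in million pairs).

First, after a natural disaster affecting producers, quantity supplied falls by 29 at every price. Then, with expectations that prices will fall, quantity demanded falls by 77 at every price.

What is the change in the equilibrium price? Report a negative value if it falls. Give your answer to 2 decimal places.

Initially, 637 - 4p = p - 88, so 725 = 5p and p = 145, q = 57.
The shock moves the curves to qd = 560 - 4p and qs = p - 117.
Equate the new curves: 560 - 4p = p - 117, giving 677 = 5p, p = 135.4, q = 18.4.
Δp = 135.4 − 145 = -9.60.

-9.60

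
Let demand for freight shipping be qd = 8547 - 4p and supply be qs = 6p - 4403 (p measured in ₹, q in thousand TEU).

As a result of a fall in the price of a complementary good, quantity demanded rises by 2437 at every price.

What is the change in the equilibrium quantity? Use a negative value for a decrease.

+1462.2

Solve the original market: 8547 - 4p = 6p - 4403, hence p = 1295 and q = 3367.
After the shift, demand is qd = 10984 - 4p and supply is qs = 6p - 4403.
Clearing the new market: 10984 - 4p = 6p - 4403, so p = 1538.7 and q = 4829.2.
Δq = 4829.2 − 3367 = +1462.2.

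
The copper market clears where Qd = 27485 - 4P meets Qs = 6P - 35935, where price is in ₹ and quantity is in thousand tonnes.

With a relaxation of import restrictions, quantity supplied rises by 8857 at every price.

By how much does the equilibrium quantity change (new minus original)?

Solve the original market: 27485 - 4P = 6P - 35935, hence P = 6342 and Q = 2117.
With the change applied: demand Qd = 27485 - 4P, supply Qs = 6P - 27078.
Equate the new curves: 27485 - 4P = 6P - 27078, giving 54563 = 10P, P = 5456.3, Q = 5659.8.
ΔQ = 5659.8 − 2117 = +3542.8.

+3542.8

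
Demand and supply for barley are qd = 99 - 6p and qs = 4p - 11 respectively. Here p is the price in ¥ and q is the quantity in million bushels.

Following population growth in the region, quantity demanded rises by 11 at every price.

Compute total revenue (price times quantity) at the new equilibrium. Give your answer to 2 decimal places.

Initially, 99 - 6p = 4p - 11, so 110 = 10p and p = 11, q = 33.
The new curves are qd = 110 - 6p (demand) and qs = 4p - 11 (supply).
New equilibrium: 110 - 6p = 4p - 11 ⇒ 121 = 10p ⇒ p = 12.1, q = 37.4.
New expenditure = 12.1 × 37.4 = 452.54.

452.54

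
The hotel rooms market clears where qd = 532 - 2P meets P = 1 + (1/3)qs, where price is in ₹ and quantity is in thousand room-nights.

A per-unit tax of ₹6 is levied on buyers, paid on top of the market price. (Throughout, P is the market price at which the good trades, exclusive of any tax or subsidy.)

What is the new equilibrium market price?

104.6

Initially, 532 - 2P = 3P - 3, so 535 = 5P and P = 107, q = 318.
Since buyers pay the price plus the tax, the effective demand curve becomes qd = 520 - 2P.
Setting them equal: 520 - 2P = 3P - 3 → 523 = 5P, so P = 104.6 and q = 310.8.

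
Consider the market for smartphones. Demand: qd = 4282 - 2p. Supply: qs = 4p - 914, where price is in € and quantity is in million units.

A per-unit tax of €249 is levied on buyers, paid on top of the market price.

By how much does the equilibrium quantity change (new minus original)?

Initially, 4282 - 2p = 4p - 914, so 5196 = 6p and p = 866, q = 2550.
Since buyers pay the price plus the tax, the effective demand curve becomes qd = 3784 - 2p.
Setting them equal: 3784 - 2p = 4p - 914 → 4698 = 6p, so p = 783 and q = 2218.
Δq = 2218 − 2550 = -332.

-332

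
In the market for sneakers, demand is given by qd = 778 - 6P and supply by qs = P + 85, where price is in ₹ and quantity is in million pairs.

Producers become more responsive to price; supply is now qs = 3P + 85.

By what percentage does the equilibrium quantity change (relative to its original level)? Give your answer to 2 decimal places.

Initially, 778 - 6P = P + 85, so 693 = 7P and P = 99, q = 184.
With the change applied: demand qd = 778 - 6P, supply qs = 3P + 85.
Equate the new curves: 778 - 6P = 3P + 85, giving 693 = 9P, P = 77, q = 316.
%Δq = (316 − 184) / 184 × 100 = +71.74%.

+71.74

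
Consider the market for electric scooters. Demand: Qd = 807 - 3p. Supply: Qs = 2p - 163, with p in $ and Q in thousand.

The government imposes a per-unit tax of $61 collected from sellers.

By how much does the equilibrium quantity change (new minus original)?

-73.2

Before the shock: 807 - 3p = 2p - 163 ⇒ 970 = 5p ⇒ p = 194, Q = 225.
Since sellers keep the price net of the tax, the effective supply curve becomes Qs = 2p - 285.
Setting them equal: 807 - 3p = 2p - 285 → 1092 = 5p, so p = 218.4 and Q = 151.8.
ΔQ = 151.8 − 225 = -73.2.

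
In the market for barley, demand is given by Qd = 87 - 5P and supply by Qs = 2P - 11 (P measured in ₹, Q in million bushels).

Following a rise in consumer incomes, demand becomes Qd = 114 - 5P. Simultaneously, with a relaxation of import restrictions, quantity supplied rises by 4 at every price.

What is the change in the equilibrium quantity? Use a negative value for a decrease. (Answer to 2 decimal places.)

Solve the original market: 87 - 5P = 2P - 11, hence P = 14 and Q = 17.
The shock moves the curves to Qd = 114 - 5P and Qs = 2P - 7.
Setting them equal: 114 - 5P = 2P - 7 → 121 = 7P, so P = 121/7 ≈ 17.2857 and Q = 193/7 ≈ 27.5714.
ΔQ = 27.5714 − 17 = +10.57.

+10.57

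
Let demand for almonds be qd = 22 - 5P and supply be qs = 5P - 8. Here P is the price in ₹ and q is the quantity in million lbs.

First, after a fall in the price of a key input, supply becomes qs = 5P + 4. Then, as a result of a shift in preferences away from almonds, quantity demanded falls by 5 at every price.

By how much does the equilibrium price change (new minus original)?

Initially, 22 - 5P = 5P - 8, so 30 = 10P and P = 3, q = 7.
With the change applied: demand qd = 17 - 5P, supply qs = 5P + 4.
Clearing the new market: 17 - 5P = 5P + 4, so P = 1.3 and q = 10.5.
ΔP = 1.3 − 3 = -1.7.

-1.7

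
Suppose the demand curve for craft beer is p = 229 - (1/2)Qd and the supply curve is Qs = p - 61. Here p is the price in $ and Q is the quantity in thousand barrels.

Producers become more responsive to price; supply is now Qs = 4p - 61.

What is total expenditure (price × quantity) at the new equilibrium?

Initially, 458 - 2p = p - 61, so 519 = 3p and p = 173, Q = 112.
The new curves are Qd = 458 - 2p (demand) and Qs = 4p - 61 (supply).
Equate the new curves: 458 - 2p = 4p - 61, giving 519 = 6p, p = 86.5, Q = 285.
New expenditure = 86.5 × 285 = 24652.5.

24652.5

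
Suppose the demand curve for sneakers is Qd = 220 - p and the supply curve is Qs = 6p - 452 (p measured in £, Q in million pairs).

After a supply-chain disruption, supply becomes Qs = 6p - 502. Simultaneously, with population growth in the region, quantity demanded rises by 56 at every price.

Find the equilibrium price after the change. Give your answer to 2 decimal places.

111.14

Original equilibrium: 220 - p = 6p - 452 gives 672 = 7p, so p = 96 and Q = 124.
After the shift, demand is Qd = 276 - p and supply is Qs = 6p - 502.
New equilibrium: 276 - p = 6p - 502 ⇒ 778 = 7p ⇒ p = 778/7 ≈ 111.1429, Q = 1154/7 ≈ 164.8571.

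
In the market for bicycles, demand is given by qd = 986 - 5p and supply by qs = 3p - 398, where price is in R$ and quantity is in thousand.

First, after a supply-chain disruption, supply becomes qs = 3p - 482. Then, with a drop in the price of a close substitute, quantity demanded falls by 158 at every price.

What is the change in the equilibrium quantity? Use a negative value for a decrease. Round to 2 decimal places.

Solve the original market: 986 - 5p = 3p - 398, hence p = 173 and q = 121.
With the change applied: demand qd = 828 - 5p, supply qs = 3p - 482.
Equate the new curves: 828 - 5p = 3p - 482, giving 1310 = 8p, p = 163.75, q = 9.25.
Δq = 9.25 − 121 = -111.75.

-111.75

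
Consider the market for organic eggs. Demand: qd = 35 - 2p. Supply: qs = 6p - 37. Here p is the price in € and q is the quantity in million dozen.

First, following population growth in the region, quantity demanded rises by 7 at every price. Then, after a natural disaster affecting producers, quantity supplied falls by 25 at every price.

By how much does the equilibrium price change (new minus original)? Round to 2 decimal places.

Before the shock: 35 - 2p = 6p - 37 ⇒ 72 = 8p ⇒ p = 9, q = 17.
The shock moves the curves to qd = 42 - 2p and qs = 6p - 62.
Clearing the new market: 42 - 2p = 6p - 62, so p = 13 and q = 16.
Δp = 13 − 9 = +4.00.

+4.00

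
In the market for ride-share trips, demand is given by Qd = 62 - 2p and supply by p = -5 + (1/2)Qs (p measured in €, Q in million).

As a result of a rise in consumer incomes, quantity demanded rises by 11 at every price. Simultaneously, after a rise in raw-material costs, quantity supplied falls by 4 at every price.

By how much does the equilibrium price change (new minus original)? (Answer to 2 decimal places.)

+3.75

Initially, 62 - 2p = 2p + 10, so 52 = 4p and p = 13, Q = 36.
The shock moves the curves to Qd = 73 - 2p and Qs = 2p + 6.
Setting them equal: 73 - 2p = 2p + 6 → 67 = 4p, so p = 16.75 and Q = 39.5.
Δp = 16.75 − 13 = +3.75.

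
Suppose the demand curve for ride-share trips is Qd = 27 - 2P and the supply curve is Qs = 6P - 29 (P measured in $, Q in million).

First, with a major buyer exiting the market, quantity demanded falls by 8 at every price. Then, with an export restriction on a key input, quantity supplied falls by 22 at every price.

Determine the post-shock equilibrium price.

8.75

Initially, 27 - 2P = 6P - 29, so 56 = 8P and P = 7, Q = 13.
The new curves are Qd = 19 - 2P (demand) and Qs = 6P - 51 (supply).
New equilibrium: 19 - 2P = 6P - 51 ⇒ 70 = 8P ⇒ P = 8.75, Q = 1.5.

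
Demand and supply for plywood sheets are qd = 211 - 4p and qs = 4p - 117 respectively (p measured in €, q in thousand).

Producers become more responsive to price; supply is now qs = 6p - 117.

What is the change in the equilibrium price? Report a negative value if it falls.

Initially, 211 - 4p = 4p - 117, so 328 = 8p and p = 41, q = 47.
The shock moves the curves to qd = 211 - 4p and qs = 6p - 117.
Equate the new curves: 211 - 4p = 6p - 117, giving 328 = 10p, p = 32.8, q = 79.8.
Δp = 32.8 − 41 = -8.2.

-8.2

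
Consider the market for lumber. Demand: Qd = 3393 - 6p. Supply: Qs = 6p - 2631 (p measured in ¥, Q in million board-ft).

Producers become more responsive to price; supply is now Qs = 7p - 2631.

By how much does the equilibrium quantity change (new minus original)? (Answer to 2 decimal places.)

Before the shock: 3393 - 6p = 6p - 2631 ⇒ 6024 = 12p ⇒ p = 502, Q = 381.
After the shift, demand is Qd = 3393 - 6p and supply is Qs = 7p - 2631.
Setting them equal: 3393 - 6p = 7p - 2631 → 6024 = 13p, so p = 6024/13 ≈ 463.3846 and Q = 7965/13 ≈ 612.6923.
ΔQ = 612.6923 − 381 = +231.69.

+231.69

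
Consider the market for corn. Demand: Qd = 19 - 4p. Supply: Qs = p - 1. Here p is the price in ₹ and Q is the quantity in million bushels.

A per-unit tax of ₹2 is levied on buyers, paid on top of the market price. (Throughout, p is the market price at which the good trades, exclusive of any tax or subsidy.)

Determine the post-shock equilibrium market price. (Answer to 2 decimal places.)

2.40

Original equilibrium: 19 - 4p = p - 1 gives 20 = 5p, so p = 4 and Q = 3.
Since buyers pay the price plus the tax, the effective demand curve becomes Qd = 11 - 4p.
Setting them equal: 11 - 4p = p - 1 → 12 = 5p, so p = 2.4 and Q = 1.4.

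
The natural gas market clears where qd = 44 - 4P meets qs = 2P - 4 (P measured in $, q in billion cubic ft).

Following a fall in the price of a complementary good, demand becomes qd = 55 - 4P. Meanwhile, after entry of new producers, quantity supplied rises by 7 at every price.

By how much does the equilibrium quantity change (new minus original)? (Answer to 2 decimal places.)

+8.33

Solve the original market: 44 - 4P = 2P - 4, hence P = 8 and q = 12.
After the shift, demand is qd = 55 - 4P and supply is qs = 2P + 3.
Equate the new curves: 55 - 4P = 2P + 3, giving 52 = 6P, P = 26/3 ≈ 8.6667, q = 61/3 ≈ 20.3333.
Δq = 20.3333 − 12 = +8.33.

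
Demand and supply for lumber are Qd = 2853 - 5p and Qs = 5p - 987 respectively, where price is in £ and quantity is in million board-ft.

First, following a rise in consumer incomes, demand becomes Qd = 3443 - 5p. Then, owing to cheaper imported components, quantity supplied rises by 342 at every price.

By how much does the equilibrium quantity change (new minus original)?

+466

Before the shock: 2853 - 5p = 5p - 987 ⇒ 3840 = 10p ⇒ p = 384, Q = 933.
The shock moves the curves to Qd = 3443 - 5p and Qs = 5p - 645.
Equate the new curves: 3443 - 5p = 5p - 645, giving 4088 = 10p, p = 408.8, Q = 1399.
ΔQ = 1399 − 933 = +466.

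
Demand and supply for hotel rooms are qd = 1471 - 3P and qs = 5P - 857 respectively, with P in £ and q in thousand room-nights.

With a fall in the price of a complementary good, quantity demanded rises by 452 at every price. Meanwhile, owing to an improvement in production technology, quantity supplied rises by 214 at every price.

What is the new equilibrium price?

Original equilibrium: 1471 - 3P = 5P - 857 gives 2328 = 8P, so P = 291 and q = 598.
After the shift, demand is qd = 1923 - 3P and supply is qs = 5P - 643.
Clearing the new market: 1923 - 3P = 5P - 643, so P = 320.75 and q = 960.75.

320.75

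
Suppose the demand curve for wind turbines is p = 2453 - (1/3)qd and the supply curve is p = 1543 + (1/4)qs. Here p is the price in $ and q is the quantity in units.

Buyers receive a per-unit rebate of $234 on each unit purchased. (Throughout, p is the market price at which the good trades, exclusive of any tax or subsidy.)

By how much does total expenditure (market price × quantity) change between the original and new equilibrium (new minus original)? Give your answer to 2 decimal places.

Initially, 7359 - 3p = 4p - 6172, so 13531 = 7p and p = 1933, q = 1560.
Since buyers' out-of-pocket price is the market price minus the rebate, the effective demand curve becomes qd = 8061 - 3p.
Clearing the new market: 8061 - 3p = 4p - 6172, so p = 14233/7 ≈ 2033.2857 and q = 13728/7 ≈ 1961.1429.
Expenditure moves from 1933×1560 = 3015480 to 2033.2857×1961.1429 = 3987563.7551; change = +972083.76.

+972083.76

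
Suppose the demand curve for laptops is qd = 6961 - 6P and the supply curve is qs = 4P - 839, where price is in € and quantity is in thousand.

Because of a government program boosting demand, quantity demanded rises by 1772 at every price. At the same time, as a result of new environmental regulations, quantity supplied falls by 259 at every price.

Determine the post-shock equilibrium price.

Original equilibrium: 6961 - 6P = 4P - 839 gives 7800 = 10P, so P = 780 and q = 2281.
With the change applied: demand qd = 8733 - 6P, supply qs = 4P - 1098.
Setting them equal: 8733 - 6P = 4P - 1098 → 9831 = 10P, so P = 983.1 and q = 2834.4.

983.1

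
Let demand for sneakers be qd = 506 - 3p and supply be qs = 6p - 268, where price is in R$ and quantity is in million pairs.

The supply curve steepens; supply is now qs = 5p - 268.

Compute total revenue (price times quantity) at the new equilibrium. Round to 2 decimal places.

Initially, 506 - 3p = 6p - 268, so 774 = 9p and p = 86, q = 248.
With the change applied: demand qd = 506 - 3p, supply qs = 5p - 268.
New equilibrium: 506 - 3p = 5p - 268 ⇒ 774 = 8p ⇒ p = 96.75, q = 215.75.
New expenditure = 96.75 × 215.75 = 20873.81.

20873.81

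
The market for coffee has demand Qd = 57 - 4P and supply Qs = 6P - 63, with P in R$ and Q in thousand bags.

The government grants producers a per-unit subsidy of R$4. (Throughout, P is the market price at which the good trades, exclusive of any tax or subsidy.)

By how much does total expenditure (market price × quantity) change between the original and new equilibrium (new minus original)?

Initially, 57 - 4P = 6P - 63, so 120 = 10P and P = 12, Q = 9.
Since sellers receive the price plus the subsidy, the effective supply curve becomes Qs = 6P - 39.
Setting them equal: 57 - 4P = 6P - 39 → 96 = 10P, so P = 9.6 and Q = 18.6.
Expenditure moves from 12×9 = 108 to 9.6×18.6 = 178.56; change = +70.56.

+70.56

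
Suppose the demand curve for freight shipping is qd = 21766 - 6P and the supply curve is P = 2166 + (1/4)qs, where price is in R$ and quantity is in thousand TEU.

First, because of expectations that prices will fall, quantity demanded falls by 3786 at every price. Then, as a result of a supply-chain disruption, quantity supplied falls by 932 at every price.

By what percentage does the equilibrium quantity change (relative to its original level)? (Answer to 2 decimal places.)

-59.11

Original equilibrium: 21766 - 6P = 4P - 8664 gives 30430 = 10P, so P = 3043 and q = 3508.
After the shift, demand is qd = 17980 - 6P and supply is qs = 4P - 9596.
Clearing the new market: 17980 - 6P = 4P - 9596, so P = 2757.6 and q = 1434.4.
%Δq = (1434.4 − 3508) / 3508 × 100 = -59.11%.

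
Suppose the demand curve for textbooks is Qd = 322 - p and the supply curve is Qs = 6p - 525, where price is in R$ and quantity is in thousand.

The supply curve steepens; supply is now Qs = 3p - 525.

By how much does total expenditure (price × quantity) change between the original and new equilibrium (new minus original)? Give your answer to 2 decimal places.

-975.56

Before the shock: 322 - p = 6p - 525 ⇒ 847 = 7p ⇒ p = 121, Q = 201.
After the shift, demand is Qd = 322 - p and supply is Qs = 3p - 525.
Clearing the new market: 322 - p = 3p - 525, so p = 211.75 and Q = 110.25.
Expenditure moves from 121×201 = 24321 to 211.75×110.25 = 23345.4375; change = -975.56.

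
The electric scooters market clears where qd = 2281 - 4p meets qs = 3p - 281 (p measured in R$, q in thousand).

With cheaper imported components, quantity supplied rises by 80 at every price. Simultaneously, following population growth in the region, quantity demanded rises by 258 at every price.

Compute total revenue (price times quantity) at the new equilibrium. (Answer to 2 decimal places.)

Before the shock: 2281 - 4p = 3p - 281 ⇒ 2562 = 7p ⇒ p = 366, q = 817.
After the shift, demand is qd = 2539 - 4p and supply is qs = 3p - 201.
New equilibrium: 2539 - 4p = 3p - 201 ⇒ 2740 = 7p ⇒ p = 2740/7 ≈ 391.4286, q = 6813/7 ≈ 973.2857.
New expenditure = 391.4286 × 973.2857 = 380971.84.

380971.84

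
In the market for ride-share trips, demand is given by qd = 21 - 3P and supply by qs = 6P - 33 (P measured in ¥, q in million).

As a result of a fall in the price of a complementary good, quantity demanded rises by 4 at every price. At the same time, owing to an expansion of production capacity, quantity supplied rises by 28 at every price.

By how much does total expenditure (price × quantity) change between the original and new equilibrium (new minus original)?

+32

Before the shock: 21 - 3P = 6P - 33 ⇒ 54 = 9P ⇒ P = 6, q = 3.
With the change applied: demand qd = 25 - 3P, supply qs = 6P - 5.
Setting them equal: 25 - 3P = 6P - 5 → 30 = 9P, so P = 10/3 ≈ 3.3333 and q = 15.
Expenditure moves from 6×3 = 18 to 3.3333×15 = 50; change = +32.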